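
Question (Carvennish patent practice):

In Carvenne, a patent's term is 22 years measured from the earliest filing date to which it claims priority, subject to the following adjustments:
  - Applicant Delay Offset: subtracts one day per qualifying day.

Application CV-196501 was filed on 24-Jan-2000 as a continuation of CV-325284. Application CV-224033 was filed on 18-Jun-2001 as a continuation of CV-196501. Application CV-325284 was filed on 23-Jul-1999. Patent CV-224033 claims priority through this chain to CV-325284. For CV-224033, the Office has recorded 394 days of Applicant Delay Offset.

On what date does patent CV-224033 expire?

Earliest priority filing: 23 July 1999.
Base term: 23 July 1999 + 22 years → 23 July 2021.
Applicant Delay Offset: −394 days → 24 June 2020.

June 24, 2020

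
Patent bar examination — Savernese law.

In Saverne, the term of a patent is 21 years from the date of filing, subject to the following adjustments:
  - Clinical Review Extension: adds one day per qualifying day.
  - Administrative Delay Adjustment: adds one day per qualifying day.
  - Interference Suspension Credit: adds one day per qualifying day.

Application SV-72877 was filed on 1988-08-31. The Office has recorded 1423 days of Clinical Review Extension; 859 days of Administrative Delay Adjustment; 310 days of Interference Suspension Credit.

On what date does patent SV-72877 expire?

Base term: filing date + 21 years → 31 August 2009.
Clinical Review Extension: +1423 days → 24 July 2013.
Administrative Delay Adjustment: +859 days → 30 November 2015.
Interference Suspension Credit: +310 days → 5 October 2016.

October 5, 2016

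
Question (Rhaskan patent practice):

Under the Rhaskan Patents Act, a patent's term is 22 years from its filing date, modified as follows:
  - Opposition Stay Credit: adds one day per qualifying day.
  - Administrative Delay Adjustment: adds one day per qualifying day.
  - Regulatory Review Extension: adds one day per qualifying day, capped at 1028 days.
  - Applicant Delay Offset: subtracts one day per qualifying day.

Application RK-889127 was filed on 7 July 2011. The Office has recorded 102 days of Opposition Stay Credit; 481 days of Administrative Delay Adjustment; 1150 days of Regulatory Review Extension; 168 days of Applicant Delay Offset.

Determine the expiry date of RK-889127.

Base term: filing date + 22 years → 7 July 2033.
Opposition Stay Credit: +102 days → 17 October 2033.
Administrative Delay Adjustment: +481 days → 10 February 2035.
Regulatory Review Extension: 1150 days claimed exceeds the 1028-day cap, so +1028 days → 4 December 2037.
Applicant Delay Offset: −168 days → 19 June 2037.

June 19, 2037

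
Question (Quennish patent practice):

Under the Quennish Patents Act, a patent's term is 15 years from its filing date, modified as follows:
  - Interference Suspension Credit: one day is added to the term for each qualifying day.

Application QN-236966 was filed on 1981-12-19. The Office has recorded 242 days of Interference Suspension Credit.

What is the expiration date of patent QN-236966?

Base term: filing date + 15 years → 19 December 1996.
Interference Suspension Credit: +242 days → 18 August 1997.

August 18, 1997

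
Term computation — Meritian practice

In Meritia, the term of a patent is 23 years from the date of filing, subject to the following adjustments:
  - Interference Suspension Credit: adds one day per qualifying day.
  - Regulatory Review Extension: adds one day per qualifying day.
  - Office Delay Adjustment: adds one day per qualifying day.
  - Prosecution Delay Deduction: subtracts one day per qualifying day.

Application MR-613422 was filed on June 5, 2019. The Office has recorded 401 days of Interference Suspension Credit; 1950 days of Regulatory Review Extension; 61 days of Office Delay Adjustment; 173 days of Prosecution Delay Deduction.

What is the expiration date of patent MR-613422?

July 22, 2048

Base term: filing date + 23 years → 5 June 2042.
Interference Suspension Credit: +401 days → 11 July 2043.
Regulatory Review Extension: +1950 days → 11 November 2048.
Office Delay Adjustment: +61 days → 11 January 2049.
Prosecution Delay Deduction: −173 days → 22 July 2048.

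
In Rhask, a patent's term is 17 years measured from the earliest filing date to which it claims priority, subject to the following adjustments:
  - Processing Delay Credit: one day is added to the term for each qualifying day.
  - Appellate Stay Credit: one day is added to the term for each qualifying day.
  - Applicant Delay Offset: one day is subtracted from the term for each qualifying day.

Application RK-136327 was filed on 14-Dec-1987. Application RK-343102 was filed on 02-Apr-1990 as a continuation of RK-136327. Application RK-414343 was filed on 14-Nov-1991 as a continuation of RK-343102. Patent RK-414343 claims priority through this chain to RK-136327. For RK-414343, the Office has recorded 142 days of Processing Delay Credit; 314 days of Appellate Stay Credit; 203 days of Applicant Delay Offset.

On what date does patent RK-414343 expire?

Earliest priority filing: 14 December 1987.
Base term: 14 December 1987 + 17 years → 14 December 2004.
Processing Delay Credit: +142 days → 5 May 2005.
Appellate Stay Credit: +314 days → 15 March 2006.
Applicant Delay Offset: −203 days → 24 August 2005.

August 24, 2005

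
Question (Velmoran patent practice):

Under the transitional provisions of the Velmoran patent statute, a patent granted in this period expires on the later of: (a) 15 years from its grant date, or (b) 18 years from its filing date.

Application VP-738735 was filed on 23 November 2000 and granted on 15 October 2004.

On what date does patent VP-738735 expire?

2019-10-15

(a) grant + 15 years → 15 October 2019.
(b) filing + 18 years → 23 November 2018.
Later of the two: 15 October 2019.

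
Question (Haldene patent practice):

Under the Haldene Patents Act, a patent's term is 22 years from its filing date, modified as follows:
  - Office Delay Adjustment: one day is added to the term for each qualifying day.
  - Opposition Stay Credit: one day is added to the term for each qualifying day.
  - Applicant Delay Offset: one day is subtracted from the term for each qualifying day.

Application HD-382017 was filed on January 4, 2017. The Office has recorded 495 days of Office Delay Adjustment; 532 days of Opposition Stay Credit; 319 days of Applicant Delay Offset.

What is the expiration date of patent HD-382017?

2040-12-12

Base term: filing date + 22 years → 4 January 2039.
Office Delay Adjustment: +495 days → 13 May 2040.
Opposition Stay Credit: +532 days → 27 October 2041.
Applicant Delay Offset: −319 days → 12 December 2040.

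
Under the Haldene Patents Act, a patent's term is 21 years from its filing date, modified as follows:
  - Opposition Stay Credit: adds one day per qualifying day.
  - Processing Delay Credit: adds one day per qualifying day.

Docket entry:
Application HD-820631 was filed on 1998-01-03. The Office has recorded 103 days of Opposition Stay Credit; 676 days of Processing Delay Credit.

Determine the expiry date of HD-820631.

Base term: filing date + 21 years → 3 January 2019.
Opposition Stay Credit: +103 days → 16 April 2019.
Processing Delay Credit: +676 days → 20 February 2021.

February 20, 2021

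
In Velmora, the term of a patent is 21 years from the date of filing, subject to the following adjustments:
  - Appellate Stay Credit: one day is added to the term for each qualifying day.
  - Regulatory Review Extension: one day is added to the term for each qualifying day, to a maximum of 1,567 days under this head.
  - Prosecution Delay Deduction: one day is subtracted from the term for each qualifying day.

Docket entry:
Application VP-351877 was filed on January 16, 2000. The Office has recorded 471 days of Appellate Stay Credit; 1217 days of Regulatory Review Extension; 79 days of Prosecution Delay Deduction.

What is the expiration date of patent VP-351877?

Base term: filing date + 21 years → 16 January 2021.
Appellate Stay Credit: +471 days → 2 May 2022.
Regulatory Review Extension: 1217 days (within the 1567-day cap) → +1217 days → 31 August 2025.
Prosecution Delay Deduction: −79 days → 13 June 2025.

2025-06-13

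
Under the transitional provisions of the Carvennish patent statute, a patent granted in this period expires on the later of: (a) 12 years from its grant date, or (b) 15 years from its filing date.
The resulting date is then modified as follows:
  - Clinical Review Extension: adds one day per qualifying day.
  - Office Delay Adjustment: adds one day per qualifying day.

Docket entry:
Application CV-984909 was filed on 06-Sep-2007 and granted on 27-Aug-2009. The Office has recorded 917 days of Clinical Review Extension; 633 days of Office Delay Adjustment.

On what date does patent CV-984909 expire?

December 4, 2026

(a) grant + 12 years → 27 August 2021.
(b) filing + 15 years → 6 September 2022.
Later of the two: 6 September 2022.
Clinical Review Extension: +917 days → 11 March 2025.
Office Delay Adjustment: +633 days → 4 December 2026.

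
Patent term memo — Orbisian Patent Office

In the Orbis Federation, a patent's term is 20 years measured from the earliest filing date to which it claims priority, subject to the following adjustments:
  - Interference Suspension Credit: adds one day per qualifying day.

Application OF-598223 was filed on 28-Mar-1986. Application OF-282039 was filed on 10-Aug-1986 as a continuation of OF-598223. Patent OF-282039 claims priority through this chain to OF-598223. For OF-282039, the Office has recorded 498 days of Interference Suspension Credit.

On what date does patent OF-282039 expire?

Earliest priority filing: 28 March 1986.
Base term: 28 March 1986 + 20 years → 28 March 2006.
Interference Suspension Credit: +498 days → 8 August 2007.

2007-08-08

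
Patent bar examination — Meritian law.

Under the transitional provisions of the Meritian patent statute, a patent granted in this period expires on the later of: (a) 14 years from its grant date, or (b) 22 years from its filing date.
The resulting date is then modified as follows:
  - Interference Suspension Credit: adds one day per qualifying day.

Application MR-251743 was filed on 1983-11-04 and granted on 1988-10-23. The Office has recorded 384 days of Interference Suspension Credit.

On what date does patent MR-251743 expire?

November 23, 2006

(a) grant + 14 years → 23 October 2002.
(b) filing + 22 years → 4 November 2005.
Later of the two: 4 November 2005.
Interference Suspension Credit: +384 days → 23 November 2006.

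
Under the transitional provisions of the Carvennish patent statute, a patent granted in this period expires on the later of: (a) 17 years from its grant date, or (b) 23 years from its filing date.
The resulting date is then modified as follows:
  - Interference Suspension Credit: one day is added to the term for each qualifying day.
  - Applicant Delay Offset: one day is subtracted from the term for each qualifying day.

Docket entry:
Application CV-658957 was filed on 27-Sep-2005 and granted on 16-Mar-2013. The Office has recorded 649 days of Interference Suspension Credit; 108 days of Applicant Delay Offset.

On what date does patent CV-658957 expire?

September 8, 2031

(a) grant + 17 years → 16 March 2030.
(b) filing + 23 years → 27 September 2028.
Later of the two: 16 March 2030.
Interference Suspension Credit: +649 days → 25 December 2031.
Applicant Delay Offset: −108 days → 8 September 2031.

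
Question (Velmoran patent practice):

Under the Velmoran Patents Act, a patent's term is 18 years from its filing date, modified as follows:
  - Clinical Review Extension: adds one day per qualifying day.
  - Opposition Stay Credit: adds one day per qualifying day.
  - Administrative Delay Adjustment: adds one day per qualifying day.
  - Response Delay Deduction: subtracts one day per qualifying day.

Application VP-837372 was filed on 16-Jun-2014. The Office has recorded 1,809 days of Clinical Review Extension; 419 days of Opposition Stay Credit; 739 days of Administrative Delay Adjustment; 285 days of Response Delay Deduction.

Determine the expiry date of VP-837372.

2039-10-20

Base term: filing date + 18 years → 16 June 2032.
Clinical Review Extension: +1809 days → 30 May 2037.
Opposition Stay Credit: +419 days → 23 July 2038.
Administrative Delay Adjustment: +739 days → 31 July 2040.
Response Delay Deduction: −285 days → 20 October 2039.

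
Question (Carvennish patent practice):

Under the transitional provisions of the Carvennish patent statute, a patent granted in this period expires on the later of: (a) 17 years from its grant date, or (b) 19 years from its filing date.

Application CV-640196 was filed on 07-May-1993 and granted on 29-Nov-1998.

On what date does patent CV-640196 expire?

(a) grant + 17 years → 29 November 2015.
(b) filing + 19 years → 7 May 2012.
Later of the two: 29 November 2015.

November 29, 2015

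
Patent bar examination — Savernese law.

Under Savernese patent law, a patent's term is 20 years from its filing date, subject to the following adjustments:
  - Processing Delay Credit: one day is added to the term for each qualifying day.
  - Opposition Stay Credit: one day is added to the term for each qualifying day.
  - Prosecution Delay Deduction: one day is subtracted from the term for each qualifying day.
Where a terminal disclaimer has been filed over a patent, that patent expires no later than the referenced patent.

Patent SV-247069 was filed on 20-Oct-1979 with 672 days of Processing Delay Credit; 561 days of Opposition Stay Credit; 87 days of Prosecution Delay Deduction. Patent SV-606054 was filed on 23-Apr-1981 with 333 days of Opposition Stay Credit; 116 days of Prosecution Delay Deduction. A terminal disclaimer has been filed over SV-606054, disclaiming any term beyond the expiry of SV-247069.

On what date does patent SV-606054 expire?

November 26, 2001

Natural term of SV-606054:
  Base: filing + 20 years → 23 April 2001.
  Opposition Stay Credit: +333 days → 22 March 2002.
  Prosecution Delay Deduction: −116 days → 26 November 2001.
Expiry of referenced patent SV-247069:
  Base: filing + 20 years → 20 October 1999.
  Processing Delay Credit: +672 days → 22 August 2001.
  Opposition Stay Credit: +561 days → 6 March 2003.
  Prosecution Delay Deduction: −87 days → 9 December 2002.
Terminal disclaimer: SV-606054 expires on the earlier of 26 November 2001 and 9 December 2002.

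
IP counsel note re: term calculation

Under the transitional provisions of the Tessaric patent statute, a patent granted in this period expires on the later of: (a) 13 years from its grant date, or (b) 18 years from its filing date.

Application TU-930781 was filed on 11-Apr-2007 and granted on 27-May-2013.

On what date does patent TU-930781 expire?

2026-05-27

(a) grant + 13 years → 27 May 2026.
(b) filing + 18 years → 11 April 2025.
Later of the two: 27 May 2026.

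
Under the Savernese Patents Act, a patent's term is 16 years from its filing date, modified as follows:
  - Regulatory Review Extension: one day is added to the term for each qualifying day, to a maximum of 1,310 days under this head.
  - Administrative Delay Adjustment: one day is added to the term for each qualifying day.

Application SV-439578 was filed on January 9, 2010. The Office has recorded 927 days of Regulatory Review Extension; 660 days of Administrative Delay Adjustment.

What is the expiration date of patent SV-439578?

May 15, 2030

Base term: filing date + 16 years → 9 January 2026.
Regulatory Review Extension: 927 days (within the 1310-day cap) → +927 days → 24 July 2028.
Administrative Delay Adjustment: +660 days → 15 May 2030.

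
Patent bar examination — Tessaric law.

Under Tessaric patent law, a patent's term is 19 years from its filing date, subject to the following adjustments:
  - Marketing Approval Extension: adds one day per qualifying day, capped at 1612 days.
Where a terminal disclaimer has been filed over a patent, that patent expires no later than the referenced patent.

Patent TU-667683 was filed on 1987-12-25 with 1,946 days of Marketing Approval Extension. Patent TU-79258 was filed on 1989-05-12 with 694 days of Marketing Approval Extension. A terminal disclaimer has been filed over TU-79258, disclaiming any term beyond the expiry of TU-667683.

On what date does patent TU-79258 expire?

Natural term of TU-79258:
  Base: filing + 19 years → 12 May 2008.
  Marketing Approval Extension: 694 days (within the 1612-day cap) → +694 days → 6 April 2010.
Expiry of referenced patent TU-667683:
  Base: filing + 19 years → 25 December 2006.
  Marketing Approval Extension: 1946 days claimed exceeds the 1612-day cap, so +1612 days → 25 May 2011.
Terminal disclaimer: TU-79258 expires on the earlier of 6 April 2010 and 25 May 2011.

April 6, 2010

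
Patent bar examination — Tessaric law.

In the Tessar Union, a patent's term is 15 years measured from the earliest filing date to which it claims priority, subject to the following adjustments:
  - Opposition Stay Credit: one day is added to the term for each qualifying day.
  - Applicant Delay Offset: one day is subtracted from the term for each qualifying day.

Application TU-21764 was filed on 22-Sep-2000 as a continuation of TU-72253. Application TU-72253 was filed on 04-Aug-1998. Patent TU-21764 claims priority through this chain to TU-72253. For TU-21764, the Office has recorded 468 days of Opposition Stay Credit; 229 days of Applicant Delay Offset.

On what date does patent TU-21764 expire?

March 31, 2014

Earliest priority filing: 4 August 1998.
Base term: 4 August 1998 + 15 years → 4 August 2013.
Opposition Stay Credit: +468 days → 15 November 2014.
Applicant Delay Offset: −229 days → 31 March 2014.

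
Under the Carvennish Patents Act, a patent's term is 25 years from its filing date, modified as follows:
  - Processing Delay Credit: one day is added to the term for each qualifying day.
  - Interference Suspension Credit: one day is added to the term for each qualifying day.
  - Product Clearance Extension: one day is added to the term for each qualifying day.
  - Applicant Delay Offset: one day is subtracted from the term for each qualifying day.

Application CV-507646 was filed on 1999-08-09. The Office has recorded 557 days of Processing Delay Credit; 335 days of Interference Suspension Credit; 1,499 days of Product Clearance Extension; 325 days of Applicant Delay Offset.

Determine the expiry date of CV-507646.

April 6, 2030

Base term: filing date + 25 years → 9 August 2024.
Processing Delay Credit: +557 days → 17 February 2026.
Interference Suspension Credit: +335 days → 18 January 2027.
Product Clearance Extension: +1499 days → 25 February 2031.
Applicant Delay Offset: −325 days → 6 April 2030.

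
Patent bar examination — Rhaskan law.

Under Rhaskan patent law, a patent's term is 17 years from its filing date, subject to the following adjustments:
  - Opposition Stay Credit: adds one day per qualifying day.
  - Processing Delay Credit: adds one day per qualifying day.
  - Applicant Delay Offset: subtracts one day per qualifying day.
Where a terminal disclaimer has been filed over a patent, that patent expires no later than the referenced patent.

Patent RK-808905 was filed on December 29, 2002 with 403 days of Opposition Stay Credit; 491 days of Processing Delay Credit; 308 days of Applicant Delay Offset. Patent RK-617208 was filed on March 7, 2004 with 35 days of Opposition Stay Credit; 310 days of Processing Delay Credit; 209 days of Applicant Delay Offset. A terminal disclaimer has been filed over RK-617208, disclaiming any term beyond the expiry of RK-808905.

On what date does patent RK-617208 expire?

2021-07-21

Natural term of RK-617208:
  Base: filing + 17 years → 7 March 2021.
  Opposition Stay Credit: +35 days → 11 April 2021.
  Processing Delay Credit: +310 days → 15 February 2022.
  Applicant Delay Offset: −209 days → 21 July 2021.
Expiry of referenced patent RK-808905:
  Base: filing + 17 years → 29 December 2019.
  Opposition Stay Credit: +403 days → 4 February 2021.
  Processing Delay Credit: +491 days → 10 June 2022.
  Applicant Delay Offset: −308 days → 6 August 2021.
Terminal disclaimer: RK-617208 expires on the earlier of 21 July 2021 and 6 August 2021.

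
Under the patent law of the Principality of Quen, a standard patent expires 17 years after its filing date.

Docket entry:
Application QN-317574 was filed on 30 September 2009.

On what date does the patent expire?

Filing date + 17 years → 30 September 2026.

2026-09-30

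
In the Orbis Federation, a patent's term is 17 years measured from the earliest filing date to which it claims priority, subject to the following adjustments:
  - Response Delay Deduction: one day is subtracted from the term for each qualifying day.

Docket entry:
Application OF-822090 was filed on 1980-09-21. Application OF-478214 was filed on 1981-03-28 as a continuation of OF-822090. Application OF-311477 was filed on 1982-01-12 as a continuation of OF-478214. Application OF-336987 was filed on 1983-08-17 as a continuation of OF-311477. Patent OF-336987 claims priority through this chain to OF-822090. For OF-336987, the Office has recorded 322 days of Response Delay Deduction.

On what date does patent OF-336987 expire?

Earliest priority filing: 21 September 1980.
Base term: 21 September 1980 + 17 years → 21 September 1997.
Response Delay Deduction: −322 days → 3 November 1996.

1996-11-03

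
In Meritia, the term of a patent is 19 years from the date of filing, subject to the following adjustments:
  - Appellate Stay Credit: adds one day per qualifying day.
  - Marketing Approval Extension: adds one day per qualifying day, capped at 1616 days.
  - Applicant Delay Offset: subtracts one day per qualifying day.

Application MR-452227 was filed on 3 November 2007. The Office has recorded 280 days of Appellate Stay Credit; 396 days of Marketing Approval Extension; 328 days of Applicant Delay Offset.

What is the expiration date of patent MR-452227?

Base term: filing date + 19 years → 3 November 2026.
Appellate Stay Credit: +280 days → 10 August 2027.
Marketing Approval Extension: 396 days (within the 1616-day cap) → +396 days → 9 September 2028.
Applicant Delay Offset: −328 days → 17 October 2027.

2027-10-17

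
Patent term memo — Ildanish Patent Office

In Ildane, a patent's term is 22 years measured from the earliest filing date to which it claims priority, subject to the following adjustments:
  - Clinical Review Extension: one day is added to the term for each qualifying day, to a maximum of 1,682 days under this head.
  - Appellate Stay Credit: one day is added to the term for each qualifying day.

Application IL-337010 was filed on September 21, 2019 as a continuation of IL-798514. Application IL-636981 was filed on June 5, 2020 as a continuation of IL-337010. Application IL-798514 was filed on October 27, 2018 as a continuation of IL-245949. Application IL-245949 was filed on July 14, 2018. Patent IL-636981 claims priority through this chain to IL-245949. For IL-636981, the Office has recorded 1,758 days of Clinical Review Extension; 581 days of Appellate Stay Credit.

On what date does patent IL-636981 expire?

Earliest priority filing: 14 July 2018.
Base term: 14 July 2018 + 22 years → 14 July 2040.
Clinical Review Extension: 1758 days claimed exceeds the 1682-day cap, so +1682 days → 20 February 2045.
Appellate Stay Credit: +581 days → 24 September 2046.

2046-09-24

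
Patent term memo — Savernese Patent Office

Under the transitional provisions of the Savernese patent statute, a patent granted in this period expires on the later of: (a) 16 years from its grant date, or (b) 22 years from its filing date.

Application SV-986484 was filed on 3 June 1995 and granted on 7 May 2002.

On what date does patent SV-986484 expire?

(a) grant + 16 years → 7 May 2018.
(b) filing + 22 years → 3 June 2017.
Later of the two: 7 May 2018.

May 7, 2018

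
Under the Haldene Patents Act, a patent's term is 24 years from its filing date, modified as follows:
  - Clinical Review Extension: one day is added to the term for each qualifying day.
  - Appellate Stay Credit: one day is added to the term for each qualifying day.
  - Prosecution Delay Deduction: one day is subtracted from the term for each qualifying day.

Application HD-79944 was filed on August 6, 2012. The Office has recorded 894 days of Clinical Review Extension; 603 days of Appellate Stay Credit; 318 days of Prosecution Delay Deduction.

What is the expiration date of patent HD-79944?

October 29, 2039

Base term: filing date + 24 years → 6 August 2036.
Clinical Review Extension: +894 days → 17 January 2039.
Appellate Stay Credit: +603 days → 11 September 2040.
Prosecution Delay Deduction: −318 days → 29 October 2039.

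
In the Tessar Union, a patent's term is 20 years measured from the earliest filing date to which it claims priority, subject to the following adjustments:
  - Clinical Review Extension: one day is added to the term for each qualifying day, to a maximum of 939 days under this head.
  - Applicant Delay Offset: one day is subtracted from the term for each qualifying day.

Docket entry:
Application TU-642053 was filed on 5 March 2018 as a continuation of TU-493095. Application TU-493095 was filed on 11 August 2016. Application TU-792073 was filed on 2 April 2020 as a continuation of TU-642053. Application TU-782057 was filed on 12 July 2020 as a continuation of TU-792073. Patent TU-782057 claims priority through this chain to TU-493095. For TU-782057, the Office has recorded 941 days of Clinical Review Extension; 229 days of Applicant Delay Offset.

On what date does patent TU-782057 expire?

Earliest priority filing: 11 August 2016.
Base term: 11 August 2016 + 20 years → 11 August 2036.
Clinical Review Extension: 941 days claimed exceeds the 939-day cap, so +939 days → 8 March 2039.
Applicant Delay Offset: −229 days → 22 July 2038.

July 22, 2038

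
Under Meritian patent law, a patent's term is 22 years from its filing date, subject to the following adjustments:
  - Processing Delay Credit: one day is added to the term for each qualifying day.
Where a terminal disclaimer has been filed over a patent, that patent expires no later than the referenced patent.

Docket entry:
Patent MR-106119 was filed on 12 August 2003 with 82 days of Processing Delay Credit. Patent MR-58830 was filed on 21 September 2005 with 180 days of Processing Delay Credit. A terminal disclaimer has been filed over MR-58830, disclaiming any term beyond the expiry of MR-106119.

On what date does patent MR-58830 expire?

2025-11-02

Natural term of MR-58830:
  Base: filing + 22 years → 21 September 2027.
  Processing Delay Credit: +180 days → 19 March 2028.
Expiry of referenced patent MR-106119:
  Base: filing + 22 years → 12 August 2025.
  Processing Delay Credit: +82 days → 2 November 2025.
Terminal disclaimer: MR-58830 expires on the earlier of 19 March 2028 and 2 November 2025.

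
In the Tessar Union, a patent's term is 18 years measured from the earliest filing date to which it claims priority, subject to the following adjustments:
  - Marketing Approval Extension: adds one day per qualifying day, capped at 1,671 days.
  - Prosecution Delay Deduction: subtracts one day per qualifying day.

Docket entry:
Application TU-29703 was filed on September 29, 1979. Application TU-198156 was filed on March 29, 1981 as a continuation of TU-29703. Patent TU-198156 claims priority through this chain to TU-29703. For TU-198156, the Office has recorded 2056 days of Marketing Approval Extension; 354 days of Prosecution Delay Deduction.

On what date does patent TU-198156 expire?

May 8, 2001

Earliest priority filing: 29 September 1979.
Base term: 29 September 1979 + 18 years → 29 September 1997.
Marketing Approval Extension: 2056 days claimed exceeds the 1671-day cap, so +1671 days → 27 April 2002.
Prosecution Delay Deduction: −354 days → 8 May 2001.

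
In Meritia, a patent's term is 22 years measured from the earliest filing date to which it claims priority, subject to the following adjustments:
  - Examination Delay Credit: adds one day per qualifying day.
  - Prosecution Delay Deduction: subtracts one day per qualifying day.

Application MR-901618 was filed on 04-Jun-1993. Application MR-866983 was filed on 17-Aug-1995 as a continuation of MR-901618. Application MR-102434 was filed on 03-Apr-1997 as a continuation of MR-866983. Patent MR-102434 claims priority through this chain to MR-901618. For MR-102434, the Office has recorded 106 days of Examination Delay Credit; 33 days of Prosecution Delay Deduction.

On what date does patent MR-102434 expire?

Earliest priority filing: 4 June 1993.
Base term: 4 June 1993 + 22 years → 4 June 2015.
Examination Delay Credit: +106 days → 18 September 2015.
Prosecution Delay Deduction: −33 days → 16 August 2015.

August 16, 2015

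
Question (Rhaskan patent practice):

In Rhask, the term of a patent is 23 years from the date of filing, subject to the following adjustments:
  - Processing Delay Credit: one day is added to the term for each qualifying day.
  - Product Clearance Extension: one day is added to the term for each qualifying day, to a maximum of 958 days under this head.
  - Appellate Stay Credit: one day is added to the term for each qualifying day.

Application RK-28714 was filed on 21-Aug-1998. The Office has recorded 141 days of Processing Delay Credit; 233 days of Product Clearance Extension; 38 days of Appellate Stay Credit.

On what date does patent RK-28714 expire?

October 7, 2022

Base term: filing date + 23 years → 21 August 2021.
Processing Delay Credit: +141 days → 9 January 2022.
Product Clearance Extension: 233 days (within the 958-day cap) → +233 days → 30 August 2022.
Appellate Stay Credit: +38 days → 7 October 2022.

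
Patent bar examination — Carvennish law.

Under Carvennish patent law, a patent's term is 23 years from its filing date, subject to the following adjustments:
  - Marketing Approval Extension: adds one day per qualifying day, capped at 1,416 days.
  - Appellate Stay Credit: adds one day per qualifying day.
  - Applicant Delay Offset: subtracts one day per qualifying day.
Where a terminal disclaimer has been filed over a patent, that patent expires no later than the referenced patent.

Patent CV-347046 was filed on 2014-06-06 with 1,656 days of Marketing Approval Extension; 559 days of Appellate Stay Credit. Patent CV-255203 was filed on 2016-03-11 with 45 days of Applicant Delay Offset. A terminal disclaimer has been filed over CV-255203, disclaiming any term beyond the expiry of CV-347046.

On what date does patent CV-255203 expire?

2039-01-25

Natural term of CV-255203:
  Base: filing + 23 years → 11 March 2039.
  Applicant Delay Offset: −45 days → 25 January 2039.
Expiry of referenced patent CV-347046:
  Base: filing + 23 years → 6 June 2037.
  Marketing Approval Extension: 1656 days claimed exceeds the 1416-day cap, so +1416 days → 22 April 2041.
  Appellate Stay Credit: +559 days → 2 November 2042.
Terminal disclaimer: CV-255203 expires on the earlier of 25 January 2039 and 2 November 2042.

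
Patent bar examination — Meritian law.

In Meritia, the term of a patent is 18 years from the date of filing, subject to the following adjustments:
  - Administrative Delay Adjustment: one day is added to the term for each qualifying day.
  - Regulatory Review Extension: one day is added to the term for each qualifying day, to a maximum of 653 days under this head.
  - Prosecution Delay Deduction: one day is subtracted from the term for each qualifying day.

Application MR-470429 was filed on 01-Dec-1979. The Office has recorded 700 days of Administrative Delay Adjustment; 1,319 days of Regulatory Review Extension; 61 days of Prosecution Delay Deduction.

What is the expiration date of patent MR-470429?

Base term: filing date + 18 years → 1 December 1997.
Administrative Delay Adjustment: +700 days → 1 November 1999.
Regulatory Review Extension: 1319 days claimed exceeds the 653-day cap, so +653 days → 15 August 2001.
Prosecution Delay Deduction: −61 days → 15 June 2001.

June 15, 2001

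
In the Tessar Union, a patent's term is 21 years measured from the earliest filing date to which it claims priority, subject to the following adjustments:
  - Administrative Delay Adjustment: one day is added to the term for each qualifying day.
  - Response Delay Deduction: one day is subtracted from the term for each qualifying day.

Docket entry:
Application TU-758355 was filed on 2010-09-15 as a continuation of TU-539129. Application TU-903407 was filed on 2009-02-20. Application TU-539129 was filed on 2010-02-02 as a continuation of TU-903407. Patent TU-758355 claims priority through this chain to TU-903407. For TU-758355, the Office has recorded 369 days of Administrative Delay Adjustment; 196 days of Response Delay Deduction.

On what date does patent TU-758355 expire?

August 12, 2030

Earliest priority filing: 20 February 2009.
Base term: 20 February 2009 + 21 years → 20 February 2030.
Administrative Delay Adjustment: +369 days → 24 February 2031.
Response Delay Deduction: −196 days → 12 August 2030.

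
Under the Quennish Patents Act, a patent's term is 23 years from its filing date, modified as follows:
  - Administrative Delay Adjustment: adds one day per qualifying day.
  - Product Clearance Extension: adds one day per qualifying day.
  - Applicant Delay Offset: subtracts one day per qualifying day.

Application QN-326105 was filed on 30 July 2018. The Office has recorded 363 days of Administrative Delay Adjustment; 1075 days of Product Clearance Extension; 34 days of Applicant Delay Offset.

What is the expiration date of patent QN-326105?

2045-06-03

Base term: filing date + 23 years → 30 July 2041.
Administrative Delay Adjustment: +363 days → 28 July 2042.
Product Clearance Extension: +1075 days → 7 July 2045.
Applicant Delay Offset: −34 days → 3 June 2045.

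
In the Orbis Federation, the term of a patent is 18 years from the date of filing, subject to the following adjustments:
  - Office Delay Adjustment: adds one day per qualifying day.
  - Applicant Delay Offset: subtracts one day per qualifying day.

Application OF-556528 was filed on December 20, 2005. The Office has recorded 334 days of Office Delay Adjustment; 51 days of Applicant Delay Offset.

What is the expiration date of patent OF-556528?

Base term: filing date + 18 years → 20 December 2023.
Office Delay Adjustment: +334 days → 18 November 2024.
Applicant Delay Offset: −51 days → 28 September 2024.

2024-09-28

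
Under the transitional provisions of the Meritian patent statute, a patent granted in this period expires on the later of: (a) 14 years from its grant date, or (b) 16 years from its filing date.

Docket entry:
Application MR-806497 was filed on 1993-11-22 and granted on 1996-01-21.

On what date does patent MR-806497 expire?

2010-01-21

(a) grant + 14 years → 21 January 2010.
(b) filing + 16 years → 22 November 2009.
Later of the two: 21 January 2010.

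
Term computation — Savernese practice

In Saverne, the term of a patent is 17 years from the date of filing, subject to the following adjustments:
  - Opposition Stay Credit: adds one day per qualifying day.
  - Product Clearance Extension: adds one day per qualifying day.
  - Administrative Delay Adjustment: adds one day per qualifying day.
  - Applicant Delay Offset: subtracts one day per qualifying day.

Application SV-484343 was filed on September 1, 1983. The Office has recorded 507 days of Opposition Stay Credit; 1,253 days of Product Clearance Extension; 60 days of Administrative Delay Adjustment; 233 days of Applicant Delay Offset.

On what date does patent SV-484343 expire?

Base term: filing date + 17 years → 1 September 2000.
Opposition Stay Credit: +507 days → 21 January 2002.
Product Clearance Extension: +1253 days → 27 June 2005.
Administrative Delay Adjustment: +60 days → 26 August 2005.
Applicant Delay Offset: −233 days → 5 January 2005.

2005-01-05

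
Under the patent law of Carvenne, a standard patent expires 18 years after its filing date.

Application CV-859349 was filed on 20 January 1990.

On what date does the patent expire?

January 20, 2008

Filing date + 18 years → 20 January 2008.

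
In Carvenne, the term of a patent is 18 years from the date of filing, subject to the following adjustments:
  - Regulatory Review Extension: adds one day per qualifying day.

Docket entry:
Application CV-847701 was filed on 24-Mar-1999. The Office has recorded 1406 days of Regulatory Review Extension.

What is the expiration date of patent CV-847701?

Base term: filing date + 18 years → 24 March 2017.
Regulatory Review Extension: +1406 days → 28 January 2021.

2021-01-28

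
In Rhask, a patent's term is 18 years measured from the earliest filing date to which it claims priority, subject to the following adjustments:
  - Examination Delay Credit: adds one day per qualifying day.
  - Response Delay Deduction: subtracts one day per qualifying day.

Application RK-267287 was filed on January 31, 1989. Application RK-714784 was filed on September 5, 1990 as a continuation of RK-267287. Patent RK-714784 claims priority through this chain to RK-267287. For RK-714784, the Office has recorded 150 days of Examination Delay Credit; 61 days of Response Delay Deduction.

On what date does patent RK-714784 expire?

Earliest priority filing: 31 January 1989.
Base term: 31 January 1989 + 18 years → 31 January 2007.
Examination Delay Credit: +150 days → 30 June 2007.
Response Delay Deduction: −61 days → 30 April 2007.

2007-04-30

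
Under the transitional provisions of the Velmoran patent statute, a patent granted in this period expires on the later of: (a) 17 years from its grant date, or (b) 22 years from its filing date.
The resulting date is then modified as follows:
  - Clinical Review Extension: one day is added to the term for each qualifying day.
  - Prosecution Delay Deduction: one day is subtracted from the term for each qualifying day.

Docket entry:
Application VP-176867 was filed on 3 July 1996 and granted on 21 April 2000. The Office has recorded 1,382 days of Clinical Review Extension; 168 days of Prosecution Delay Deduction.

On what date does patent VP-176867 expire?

(a) grant + 17 years → 21 April 2017.
(b) filing + 22 years → 3 July 2018.
Later of the two: 3 July 2018.
Clinical Review Extension: +1382 days → 15 April 2022.
Prosecution Delay Deduction: −168 days → 29 October 2021.

2021-10-29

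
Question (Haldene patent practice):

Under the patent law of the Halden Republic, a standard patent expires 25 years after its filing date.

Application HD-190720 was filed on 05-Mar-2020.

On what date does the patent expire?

Filing date + 25 years → 5 March 2045.

March 5, 2045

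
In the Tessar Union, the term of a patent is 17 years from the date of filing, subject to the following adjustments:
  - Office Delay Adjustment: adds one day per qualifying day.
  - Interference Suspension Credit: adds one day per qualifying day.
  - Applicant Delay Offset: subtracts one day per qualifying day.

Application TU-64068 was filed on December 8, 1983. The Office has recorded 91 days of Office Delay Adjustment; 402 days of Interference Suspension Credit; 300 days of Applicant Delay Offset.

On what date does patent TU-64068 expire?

2001-06-19

Base term: filing date + 17 years → 8 December 2000.
Office Delay Adjustment: +91 days → 9 March 2001.
Interference Suspension Credit: +402 days → 15 April 2002.
Applicant Delay Offset: −300 days → 19 June 2001.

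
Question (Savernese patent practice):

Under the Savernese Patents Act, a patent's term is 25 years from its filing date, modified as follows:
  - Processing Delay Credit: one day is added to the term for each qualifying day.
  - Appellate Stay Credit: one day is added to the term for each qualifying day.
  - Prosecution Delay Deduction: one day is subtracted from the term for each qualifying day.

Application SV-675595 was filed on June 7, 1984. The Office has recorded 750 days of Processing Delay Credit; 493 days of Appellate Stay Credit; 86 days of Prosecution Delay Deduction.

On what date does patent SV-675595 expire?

2012-08-07

Base term: filing date + 25 years → 7 June 2009.
Processing Delay Credit: +750 days → 27 June 2011.
Appellate Stay Credit: +493 days → 1 November 2012.
Prosecution Delay Deduction: −86 days → 7 August 2012.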